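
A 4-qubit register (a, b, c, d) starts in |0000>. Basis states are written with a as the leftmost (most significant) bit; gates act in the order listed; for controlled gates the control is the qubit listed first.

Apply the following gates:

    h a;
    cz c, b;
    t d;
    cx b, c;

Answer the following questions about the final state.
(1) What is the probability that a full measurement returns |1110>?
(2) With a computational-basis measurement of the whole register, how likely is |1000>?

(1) Outcome |1110> occurs with probability 0.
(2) A full measurement returns |1000> with probability 1/2.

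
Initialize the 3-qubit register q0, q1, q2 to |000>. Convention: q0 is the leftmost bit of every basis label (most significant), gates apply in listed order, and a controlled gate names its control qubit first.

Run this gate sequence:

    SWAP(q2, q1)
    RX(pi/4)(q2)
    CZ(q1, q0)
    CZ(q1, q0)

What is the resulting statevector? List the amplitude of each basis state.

The resulting statevector has amplitude sqrt(sqrt(2) + 2)/2 on |000>, -I*sqrt(2 - sqrt(2))/2 on |001>, and 0 on every other basis state. Key observation: the block from step 3 through step 4 cancels to the identity and can be dropped.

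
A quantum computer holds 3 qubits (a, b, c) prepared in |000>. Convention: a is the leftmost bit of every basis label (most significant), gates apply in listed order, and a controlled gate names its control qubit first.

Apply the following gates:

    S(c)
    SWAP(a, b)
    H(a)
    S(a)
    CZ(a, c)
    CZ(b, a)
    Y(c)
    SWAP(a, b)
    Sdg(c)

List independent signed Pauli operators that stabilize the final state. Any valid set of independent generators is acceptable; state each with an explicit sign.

The stabilizer group can be generated by +IYI, +ZII, -IIZ, among other valid generating sets.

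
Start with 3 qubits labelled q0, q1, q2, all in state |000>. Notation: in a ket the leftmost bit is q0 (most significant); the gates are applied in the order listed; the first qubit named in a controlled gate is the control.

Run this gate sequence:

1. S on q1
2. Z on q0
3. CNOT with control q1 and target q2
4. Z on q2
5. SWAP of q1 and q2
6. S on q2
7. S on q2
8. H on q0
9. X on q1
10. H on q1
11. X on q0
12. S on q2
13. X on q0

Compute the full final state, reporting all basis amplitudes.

The resulting statevector has amplitude 1/2 on |000>, 0 on |001>, -1/2 on |010>, 0 on |011>, 1/2 on |100>, 0 on |101>, -1/2 on |110>, 0 on |111>.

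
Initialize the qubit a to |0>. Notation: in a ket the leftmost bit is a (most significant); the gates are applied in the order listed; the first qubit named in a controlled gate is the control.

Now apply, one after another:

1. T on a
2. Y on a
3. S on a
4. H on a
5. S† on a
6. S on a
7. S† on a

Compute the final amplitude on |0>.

The final state's coefficient on |0> equals -sqrt(2)/2. Key observation: gates 6-7 undo each other exactly, leaving only the rest of the circuit to track.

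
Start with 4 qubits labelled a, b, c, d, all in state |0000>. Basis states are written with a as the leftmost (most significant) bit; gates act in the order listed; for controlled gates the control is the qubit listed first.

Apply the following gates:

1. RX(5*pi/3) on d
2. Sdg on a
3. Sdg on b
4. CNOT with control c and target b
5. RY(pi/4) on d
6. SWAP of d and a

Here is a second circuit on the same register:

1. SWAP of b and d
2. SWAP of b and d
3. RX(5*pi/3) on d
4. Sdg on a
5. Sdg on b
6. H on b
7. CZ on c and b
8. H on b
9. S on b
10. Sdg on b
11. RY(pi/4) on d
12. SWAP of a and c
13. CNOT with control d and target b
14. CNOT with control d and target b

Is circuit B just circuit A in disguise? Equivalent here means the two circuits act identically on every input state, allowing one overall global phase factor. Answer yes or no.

No — the two circuits implement different unitaries, even allowing a global phase.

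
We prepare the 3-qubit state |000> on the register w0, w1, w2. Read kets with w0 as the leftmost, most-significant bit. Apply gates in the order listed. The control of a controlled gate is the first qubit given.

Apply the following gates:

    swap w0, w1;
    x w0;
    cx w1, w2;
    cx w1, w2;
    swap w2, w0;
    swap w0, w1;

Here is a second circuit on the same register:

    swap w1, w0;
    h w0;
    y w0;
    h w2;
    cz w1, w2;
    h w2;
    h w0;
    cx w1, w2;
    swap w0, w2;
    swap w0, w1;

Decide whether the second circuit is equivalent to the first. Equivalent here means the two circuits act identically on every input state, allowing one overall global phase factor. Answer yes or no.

No, they are not equivalent — no single phase factor reconciles the two unitaries.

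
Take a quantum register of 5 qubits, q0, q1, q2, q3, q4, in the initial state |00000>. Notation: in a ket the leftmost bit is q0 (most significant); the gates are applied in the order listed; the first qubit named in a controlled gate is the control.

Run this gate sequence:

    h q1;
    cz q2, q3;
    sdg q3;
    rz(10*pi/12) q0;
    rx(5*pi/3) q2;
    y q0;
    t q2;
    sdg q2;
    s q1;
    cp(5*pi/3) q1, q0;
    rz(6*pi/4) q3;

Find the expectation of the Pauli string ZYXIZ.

The expectation value of ZYXIZ is -sqrt(6)/8.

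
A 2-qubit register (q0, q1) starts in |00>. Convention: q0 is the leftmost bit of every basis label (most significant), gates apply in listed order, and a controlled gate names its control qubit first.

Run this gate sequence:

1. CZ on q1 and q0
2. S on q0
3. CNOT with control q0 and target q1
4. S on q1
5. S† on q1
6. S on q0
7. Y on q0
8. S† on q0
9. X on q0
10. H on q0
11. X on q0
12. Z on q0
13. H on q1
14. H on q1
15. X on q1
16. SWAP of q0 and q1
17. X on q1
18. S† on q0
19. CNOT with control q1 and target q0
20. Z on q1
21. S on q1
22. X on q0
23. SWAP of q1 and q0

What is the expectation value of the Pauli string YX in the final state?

The expectation value of YX is 1.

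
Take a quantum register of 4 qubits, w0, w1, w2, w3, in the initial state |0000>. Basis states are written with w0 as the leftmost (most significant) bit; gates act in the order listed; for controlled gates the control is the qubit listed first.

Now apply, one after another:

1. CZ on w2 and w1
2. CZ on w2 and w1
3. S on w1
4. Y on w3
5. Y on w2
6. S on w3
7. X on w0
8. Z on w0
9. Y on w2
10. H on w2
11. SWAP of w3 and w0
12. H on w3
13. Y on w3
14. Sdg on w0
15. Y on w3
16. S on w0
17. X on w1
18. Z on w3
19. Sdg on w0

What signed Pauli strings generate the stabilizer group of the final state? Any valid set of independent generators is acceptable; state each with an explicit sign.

One valid set of independent stabilizer generators is +IIXI, +IIIX, -ZIII, -IZII (any independent generating set of the same group is equally correct). Key observation: the block from step 1 through step 2 cancels to the identity and can be dropped.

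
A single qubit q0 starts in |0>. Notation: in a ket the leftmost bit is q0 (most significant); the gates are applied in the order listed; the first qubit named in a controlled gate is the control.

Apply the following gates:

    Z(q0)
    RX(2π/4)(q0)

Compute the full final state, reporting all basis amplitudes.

After the circuit, the state carries amplitude sqrt(2)/2 on |0>, -sqrt(2)*I/2 on |1>.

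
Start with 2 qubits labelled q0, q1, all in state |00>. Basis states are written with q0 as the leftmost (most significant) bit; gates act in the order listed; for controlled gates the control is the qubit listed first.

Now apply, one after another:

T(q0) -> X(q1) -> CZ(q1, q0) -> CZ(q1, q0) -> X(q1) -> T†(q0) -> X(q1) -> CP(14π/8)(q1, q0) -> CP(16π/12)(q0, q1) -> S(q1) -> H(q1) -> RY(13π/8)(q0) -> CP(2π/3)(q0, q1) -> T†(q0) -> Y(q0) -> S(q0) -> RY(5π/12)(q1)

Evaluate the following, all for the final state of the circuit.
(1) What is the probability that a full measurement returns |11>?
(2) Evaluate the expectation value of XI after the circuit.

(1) Outcome |11> occurs with probability -sqrt(6)*cos(3*pi/16)**2/8 - sqrt(1/2 - sqrt(2)/4)*sqrt(sqrt(2)/4 + 1/2)*cos(3*pi/16)**2/2 + cos(3*pi/16)**2/2. Key observation: steps 1-6 multiply out to the identity, so the circuit reduces to the remaining gates.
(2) The observable XI averages to (-sqrt(2) + sqrt(6))*sqrt(sqrt(2) + 2)/16.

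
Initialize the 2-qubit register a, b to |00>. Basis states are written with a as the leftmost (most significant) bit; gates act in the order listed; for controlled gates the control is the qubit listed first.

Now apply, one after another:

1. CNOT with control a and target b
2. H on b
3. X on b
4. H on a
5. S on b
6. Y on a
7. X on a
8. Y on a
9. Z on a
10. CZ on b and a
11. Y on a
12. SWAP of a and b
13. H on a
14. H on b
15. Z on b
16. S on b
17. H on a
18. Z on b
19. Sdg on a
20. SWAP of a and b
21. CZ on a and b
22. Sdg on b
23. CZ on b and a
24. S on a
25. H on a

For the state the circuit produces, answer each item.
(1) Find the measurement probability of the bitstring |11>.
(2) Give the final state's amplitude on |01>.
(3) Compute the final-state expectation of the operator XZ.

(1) Outcome |11> occurs with probability 1/4.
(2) The final state's coefficient on |01> equals -1/2.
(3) The observable XZ averages to 1.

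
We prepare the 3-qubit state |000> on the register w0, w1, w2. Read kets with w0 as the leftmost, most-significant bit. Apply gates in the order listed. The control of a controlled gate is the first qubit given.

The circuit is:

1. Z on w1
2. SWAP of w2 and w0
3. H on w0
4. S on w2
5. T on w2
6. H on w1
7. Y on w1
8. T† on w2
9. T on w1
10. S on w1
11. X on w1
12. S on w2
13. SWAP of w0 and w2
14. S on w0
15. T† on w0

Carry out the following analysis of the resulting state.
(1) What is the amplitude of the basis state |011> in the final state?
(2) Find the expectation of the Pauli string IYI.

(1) |011> carries amplitude -I/2 in the final state.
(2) The observable IYI averages to sqrt(2)/2.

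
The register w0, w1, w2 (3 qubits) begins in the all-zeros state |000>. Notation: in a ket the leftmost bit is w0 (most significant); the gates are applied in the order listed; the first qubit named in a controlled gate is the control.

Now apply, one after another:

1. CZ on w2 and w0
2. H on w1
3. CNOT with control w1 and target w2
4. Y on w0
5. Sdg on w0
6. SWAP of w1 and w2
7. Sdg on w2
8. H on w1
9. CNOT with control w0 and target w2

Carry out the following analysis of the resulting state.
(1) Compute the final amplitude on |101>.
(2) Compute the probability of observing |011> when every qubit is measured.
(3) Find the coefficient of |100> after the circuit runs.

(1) The final state's coefficient on |101> equals 1/2.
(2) A full measurement returns |011> with probability 0.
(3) The amplitude on |100> is -I/2.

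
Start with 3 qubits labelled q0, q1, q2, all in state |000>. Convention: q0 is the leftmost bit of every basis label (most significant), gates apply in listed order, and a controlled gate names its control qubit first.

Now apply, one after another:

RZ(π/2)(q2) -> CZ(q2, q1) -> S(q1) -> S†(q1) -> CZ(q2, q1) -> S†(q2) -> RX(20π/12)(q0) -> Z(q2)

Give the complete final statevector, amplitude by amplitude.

The resulting statevector has amplitude sqrt(3)*exp(3*I*pi/4)/2 on |000>, -exp(I*pi/4)/2 on |100>, and 0 on every other basis state.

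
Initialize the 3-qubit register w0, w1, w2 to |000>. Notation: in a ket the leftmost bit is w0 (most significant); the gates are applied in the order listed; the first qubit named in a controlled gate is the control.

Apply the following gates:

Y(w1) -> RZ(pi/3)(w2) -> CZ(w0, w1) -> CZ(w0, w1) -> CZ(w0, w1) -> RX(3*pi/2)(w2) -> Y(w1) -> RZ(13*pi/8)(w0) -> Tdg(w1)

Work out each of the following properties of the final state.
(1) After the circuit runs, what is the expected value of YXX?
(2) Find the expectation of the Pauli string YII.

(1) The expectation value of YXX is 0. Key observation: steps 3-4 multiply out to the identity, so the circuit reduces to the remaining gates.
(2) The expectation value of YII is 0.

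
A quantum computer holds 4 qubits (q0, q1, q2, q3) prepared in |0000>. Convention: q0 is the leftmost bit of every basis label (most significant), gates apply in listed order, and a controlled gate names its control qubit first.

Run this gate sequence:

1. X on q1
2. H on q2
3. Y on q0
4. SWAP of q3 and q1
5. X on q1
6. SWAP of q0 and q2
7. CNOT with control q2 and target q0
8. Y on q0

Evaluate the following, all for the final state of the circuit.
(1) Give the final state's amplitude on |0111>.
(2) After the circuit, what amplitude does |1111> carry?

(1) |0111> carries amplitude sqrt(2)/2 in the final state.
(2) The amplitude on |1111> is -sqrt(2)/2.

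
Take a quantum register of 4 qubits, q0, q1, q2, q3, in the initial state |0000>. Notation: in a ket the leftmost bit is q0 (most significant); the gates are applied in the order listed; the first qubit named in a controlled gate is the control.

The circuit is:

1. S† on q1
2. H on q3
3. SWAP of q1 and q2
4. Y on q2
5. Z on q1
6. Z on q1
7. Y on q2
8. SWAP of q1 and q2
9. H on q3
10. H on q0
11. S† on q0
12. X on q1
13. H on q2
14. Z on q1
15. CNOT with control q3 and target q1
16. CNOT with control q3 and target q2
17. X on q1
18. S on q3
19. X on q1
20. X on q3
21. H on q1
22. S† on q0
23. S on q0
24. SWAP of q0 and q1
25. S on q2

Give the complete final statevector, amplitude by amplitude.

The final amplitudes are 0 on |0000>, -sqrt(2)/4 on |0001>, 0 on |0010>, -sqrt(2)*I/4 on |0011>, 0 on |0100>, sqrt(2)*I/4 on |0101>, 0 on |0110>, -sqrt(2)/4 on |0111>, 0 on |1000>, sqrt(2)/4 on |1001>, 0 on |1010>, sqrt(2)*I/4 on |1011>, 0 on |1100>, -sqrt(2)*I/4 on |1101>, 0 on |1110>, sqrt(2)/4 on |1111>. Key observation: gates 2-9 undo each other exactly, leaving only the rest of the circuit to track.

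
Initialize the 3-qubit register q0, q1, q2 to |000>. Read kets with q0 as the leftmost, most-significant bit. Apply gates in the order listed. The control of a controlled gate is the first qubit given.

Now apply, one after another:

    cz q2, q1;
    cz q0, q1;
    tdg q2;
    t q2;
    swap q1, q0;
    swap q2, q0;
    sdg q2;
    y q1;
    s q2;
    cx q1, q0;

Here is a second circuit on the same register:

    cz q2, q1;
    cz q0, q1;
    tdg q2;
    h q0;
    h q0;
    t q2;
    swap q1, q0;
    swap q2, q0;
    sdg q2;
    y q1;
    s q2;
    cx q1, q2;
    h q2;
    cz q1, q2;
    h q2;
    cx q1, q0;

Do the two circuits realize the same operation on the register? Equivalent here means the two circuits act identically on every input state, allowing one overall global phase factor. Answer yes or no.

Yes, they are equivalent — the unitaries differ by at most a global phase.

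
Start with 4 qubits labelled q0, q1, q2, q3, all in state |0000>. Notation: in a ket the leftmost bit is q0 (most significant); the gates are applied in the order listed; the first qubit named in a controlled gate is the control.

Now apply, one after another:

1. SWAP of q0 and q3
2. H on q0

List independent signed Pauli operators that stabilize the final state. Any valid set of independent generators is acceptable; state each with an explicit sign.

The final state is stabilized by the group generated by +XIII, +IZII, +IIZI, +IIIZ; other independent generating sets are equally valid.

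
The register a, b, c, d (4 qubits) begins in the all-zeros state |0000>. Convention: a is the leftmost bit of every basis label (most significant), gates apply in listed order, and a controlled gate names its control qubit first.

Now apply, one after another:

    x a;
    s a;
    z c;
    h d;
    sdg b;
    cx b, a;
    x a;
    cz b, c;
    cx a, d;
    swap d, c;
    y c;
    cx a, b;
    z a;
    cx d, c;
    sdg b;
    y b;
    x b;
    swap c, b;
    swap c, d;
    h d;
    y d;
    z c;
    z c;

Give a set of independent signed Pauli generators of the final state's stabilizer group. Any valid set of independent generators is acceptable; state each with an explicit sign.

The stabilizer group can be generated by -IXII, -IIIX, +ZIII, +IIZI, among other valid generating sets.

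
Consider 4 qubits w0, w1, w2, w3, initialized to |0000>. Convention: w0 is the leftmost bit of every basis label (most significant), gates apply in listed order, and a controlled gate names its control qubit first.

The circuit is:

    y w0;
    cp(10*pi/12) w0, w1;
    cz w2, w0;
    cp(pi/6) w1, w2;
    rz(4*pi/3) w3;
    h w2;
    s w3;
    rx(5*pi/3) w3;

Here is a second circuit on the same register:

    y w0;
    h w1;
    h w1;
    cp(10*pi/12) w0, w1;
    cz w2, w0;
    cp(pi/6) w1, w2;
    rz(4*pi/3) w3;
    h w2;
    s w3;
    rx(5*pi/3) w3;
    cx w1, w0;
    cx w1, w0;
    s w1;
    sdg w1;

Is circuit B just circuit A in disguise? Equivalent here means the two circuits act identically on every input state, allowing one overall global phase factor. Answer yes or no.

Yes — the two circuits implement the same unitary up to a global phase.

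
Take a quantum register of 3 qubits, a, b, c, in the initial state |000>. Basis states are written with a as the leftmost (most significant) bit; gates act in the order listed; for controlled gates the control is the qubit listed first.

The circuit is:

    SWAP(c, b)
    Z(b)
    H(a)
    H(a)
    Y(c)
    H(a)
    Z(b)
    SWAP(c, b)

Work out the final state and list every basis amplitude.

The resulting statevector has amplitude sqrt(2)*I/2 on |010>, sqrt(2)*I/2 on |110>, and 0 on every other basis state.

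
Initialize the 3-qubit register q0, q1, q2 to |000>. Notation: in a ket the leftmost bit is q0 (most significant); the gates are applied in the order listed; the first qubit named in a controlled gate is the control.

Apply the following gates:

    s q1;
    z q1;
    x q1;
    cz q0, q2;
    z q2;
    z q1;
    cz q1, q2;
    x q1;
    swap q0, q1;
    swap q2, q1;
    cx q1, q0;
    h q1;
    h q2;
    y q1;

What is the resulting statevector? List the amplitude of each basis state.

The final amplitudes are I/2 on |000>, I/2 on |001>, -I/2 on |010>, -I/2 on |011>, 0 on |100>, 0 on |101>, 0 on |110>, 0 on |111>.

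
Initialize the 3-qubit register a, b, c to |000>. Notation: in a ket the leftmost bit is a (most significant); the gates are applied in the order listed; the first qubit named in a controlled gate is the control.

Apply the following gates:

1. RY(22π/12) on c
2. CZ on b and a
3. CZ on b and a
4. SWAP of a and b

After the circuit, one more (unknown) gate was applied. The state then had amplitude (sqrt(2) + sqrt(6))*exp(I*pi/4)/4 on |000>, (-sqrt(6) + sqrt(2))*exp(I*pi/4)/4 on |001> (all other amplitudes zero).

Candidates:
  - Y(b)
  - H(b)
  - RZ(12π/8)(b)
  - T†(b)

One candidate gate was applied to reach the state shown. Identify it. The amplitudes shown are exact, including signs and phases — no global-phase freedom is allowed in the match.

The applied gate was RZ(12π/8)(b). Key observation: gates 2-3 undo each other exactly, leaving only the rest of the circuit to track.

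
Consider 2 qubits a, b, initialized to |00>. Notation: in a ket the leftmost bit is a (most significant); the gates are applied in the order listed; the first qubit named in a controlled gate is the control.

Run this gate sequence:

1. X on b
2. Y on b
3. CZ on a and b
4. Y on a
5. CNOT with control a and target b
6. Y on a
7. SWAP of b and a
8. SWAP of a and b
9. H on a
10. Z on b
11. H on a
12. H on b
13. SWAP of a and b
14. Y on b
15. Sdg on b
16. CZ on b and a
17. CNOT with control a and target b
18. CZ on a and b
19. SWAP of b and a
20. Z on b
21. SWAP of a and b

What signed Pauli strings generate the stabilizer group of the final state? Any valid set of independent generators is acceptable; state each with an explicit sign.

The final state is stabilized by the group generated by -XX, -ZZ; other independent generating sets are equally valid.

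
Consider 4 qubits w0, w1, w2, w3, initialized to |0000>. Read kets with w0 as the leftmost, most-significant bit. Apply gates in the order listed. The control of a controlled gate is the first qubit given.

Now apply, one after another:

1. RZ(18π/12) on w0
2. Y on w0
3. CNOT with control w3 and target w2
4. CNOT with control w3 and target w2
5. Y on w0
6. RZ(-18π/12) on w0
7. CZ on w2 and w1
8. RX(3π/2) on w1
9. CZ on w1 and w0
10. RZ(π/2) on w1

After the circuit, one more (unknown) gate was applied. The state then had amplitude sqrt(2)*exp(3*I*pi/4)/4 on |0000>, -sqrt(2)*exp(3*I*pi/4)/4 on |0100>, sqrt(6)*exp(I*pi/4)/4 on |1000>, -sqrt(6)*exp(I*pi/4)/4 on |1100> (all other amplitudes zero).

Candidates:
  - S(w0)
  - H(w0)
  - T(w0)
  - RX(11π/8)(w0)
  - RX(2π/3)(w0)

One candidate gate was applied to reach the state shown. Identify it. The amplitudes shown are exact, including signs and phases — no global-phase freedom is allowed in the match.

The unique candidate consistent with the amplitudes is RX(2π/3)(w0). Key observation: the block from step 1 through step 6 cancels to the identity and can be dropped.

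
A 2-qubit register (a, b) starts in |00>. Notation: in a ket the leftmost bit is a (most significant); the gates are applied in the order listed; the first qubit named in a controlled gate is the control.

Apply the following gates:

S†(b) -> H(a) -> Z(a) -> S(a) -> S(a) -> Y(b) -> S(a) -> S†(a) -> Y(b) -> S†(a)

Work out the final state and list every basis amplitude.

The final amplitudes are sqrt(2)/2 on |00>, 0 on |01>, -sqrt(2)*I/2 on |10>, 0 on |11>. Key observation: gates 5-10 undo each other exactly, leaving only the rest of the circuit to track.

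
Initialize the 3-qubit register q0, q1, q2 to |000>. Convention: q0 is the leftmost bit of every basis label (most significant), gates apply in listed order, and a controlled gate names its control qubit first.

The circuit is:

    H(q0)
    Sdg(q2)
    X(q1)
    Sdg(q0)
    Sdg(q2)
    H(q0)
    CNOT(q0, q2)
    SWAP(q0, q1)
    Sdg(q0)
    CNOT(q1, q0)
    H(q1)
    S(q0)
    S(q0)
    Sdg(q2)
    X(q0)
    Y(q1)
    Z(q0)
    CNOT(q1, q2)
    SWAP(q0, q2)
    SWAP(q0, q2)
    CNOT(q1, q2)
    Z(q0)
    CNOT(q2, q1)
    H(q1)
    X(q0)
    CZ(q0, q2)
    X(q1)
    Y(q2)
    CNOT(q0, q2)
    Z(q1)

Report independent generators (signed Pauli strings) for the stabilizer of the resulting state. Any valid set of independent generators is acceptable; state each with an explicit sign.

One valid set of independent stabilizer generators is +XXI, -ZZI, +IIZ (any independent generating set of the same group is equally correct). Key observation: the block from step 17 through step 22 cancels to the identity and can be dropped.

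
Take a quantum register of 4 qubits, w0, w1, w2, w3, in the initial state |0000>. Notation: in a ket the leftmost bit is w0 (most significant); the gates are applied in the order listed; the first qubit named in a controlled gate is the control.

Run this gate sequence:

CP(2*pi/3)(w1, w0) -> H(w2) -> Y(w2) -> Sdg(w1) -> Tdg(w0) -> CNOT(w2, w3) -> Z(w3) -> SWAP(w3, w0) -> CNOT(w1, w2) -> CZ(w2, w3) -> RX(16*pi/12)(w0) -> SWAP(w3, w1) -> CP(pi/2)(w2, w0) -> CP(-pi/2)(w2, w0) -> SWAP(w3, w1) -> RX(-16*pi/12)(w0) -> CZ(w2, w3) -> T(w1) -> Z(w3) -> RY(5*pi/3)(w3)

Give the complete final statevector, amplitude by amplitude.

After the circuit, the state carries amplitude sqrt(6)*I/4 on |0000>, -sqrt(2)*I/4 on |0001>, sqrt(6)*I/4 on |1010>, -sqrt(2)*I/4 on |1011>, and 0 on every other basis state. Key observation: gates 10-17 undo each other exactly, leaving only the rest of the circuit to track.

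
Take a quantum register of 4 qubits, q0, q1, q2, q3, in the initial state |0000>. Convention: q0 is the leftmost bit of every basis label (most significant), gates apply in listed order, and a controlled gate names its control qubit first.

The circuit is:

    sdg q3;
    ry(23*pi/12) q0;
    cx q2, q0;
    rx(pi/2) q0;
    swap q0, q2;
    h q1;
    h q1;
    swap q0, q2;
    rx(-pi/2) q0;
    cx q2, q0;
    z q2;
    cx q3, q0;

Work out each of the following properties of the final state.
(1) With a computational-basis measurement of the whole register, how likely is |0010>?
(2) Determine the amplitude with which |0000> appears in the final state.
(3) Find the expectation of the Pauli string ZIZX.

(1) The probability of measuring |0010> is 0. Key observation: steps 3-10 multiply out to the identity, so the circuit reduces to the remaining gates.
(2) The amplitude on |0000> is -sqrt(3*sqrt(2) + 6)/4 - sqrt(2 - sqrt(2))/4.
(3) The observable ZIZX averages to 0.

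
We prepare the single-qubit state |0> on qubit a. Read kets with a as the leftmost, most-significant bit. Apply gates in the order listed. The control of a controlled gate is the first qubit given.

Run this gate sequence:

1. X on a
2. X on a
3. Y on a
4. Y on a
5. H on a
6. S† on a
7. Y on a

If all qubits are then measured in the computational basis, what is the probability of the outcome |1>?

Outcome |1> occurs with probability 1/2.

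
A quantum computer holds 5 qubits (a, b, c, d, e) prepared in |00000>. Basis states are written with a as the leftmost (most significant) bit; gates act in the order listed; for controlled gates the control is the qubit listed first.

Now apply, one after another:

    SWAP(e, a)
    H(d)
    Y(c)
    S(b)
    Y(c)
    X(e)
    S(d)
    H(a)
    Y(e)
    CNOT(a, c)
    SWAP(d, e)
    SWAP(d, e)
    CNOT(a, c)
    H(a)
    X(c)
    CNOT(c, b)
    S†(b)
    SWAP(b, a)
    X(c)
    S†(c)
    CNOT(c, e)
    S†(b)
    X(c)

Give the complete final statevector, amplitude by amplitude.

After the circuit, the state carries amplitude -sqrt(2)/2 on |10100>, -sqrt(2)*I/2 on |10110>, and 0 on every other basis state. Key observation: steps 10-13 multiply out to the identity, so the circuit reduces to the remaining gates.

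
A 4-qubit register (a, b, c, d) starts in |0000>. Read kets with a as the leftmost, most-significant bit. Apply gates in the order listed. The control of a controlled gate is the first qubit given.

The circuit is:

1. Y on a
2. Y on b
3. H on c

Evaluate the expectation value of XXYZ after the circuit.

The observable XXYZ averages to 0.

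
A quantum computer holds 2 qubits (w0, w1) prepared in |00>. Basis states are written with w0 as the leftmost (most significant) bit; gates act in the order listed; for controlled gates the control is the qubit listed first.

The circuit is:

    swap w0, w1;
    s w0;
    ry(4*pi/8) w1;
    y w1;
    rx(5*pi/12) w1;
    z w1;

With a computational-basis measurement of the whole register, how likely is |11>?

A full measurement returns |11> with probability 0.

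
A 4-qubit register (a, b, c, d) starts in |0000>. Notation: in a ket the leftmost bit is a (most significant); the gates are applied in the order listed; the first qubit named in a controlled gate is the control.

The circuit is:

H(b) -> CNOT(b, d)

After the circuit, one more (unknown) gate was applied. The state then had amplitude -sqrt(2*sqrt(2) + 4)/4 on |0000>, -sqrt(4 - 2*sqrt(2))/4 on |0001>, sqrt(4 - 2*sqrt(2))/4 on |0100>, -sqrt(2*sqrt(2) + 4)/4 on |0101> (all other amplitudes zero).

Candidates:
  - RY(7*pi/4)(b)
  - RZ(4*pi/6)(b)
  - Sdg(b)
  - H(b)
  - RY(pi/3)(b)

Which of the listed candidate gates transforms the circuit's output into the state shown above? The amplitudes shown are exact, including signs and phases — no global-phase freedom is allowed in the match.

It was RY(7*pi/4)(b) that produced the state shown.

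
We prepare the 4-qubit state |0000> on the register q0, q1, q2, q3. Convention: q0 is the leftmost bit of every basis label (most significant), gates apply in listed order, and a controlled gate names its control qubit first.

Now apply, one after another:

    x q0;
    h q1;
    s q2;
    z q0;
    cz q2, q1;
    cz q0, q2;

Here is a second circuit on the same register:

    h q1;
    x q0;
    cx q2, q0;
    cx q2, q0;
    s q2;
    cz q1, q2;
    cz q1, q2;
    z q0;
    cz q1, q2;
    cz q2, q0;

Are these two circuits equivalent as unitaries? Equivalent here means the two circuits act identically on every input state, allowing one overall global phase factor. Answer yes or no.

Yes — the two circuits implement the same unitary up to a global phase.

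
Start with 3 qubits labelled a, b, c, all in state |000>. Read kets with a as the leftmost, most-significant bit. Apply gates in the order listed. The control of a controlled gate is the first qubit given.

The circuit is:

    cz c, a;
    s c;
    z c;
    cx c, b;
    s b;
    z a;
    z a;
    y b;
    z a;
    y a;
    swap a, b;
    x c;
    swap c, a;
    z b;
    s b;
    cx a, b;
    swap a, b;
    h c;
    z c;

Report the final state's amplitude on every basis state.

The final amplitudes are sqrt(2)*I/2 on |010>, sqrt(2)*I/2 on |011>, and 0 on every other basis state.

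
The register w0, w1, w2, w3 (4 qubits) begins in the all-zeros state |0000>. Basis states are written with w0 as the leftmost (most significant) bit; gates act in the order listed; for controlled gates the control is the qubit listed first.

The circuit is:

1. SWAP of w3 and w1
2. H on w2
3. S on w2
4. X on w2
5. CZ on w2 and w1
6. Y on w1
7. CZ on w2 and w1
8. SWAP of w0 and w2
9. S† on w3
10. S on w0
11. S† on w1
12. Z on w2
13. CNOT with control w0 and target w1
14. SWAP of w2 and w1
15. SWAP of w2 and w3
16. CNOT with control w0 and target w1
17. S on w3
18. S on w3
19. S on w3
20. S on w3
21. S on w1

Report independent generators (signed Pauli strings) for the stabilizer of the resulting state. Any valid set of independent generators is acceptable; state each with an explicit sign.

The stabilizer group can be generated by +XXIY, -ZIIZ, -IZIZ, +IIZI, among other valid generating sets. Key observation: the block from step 17 through step 20 cancels to the identity and can be dropped.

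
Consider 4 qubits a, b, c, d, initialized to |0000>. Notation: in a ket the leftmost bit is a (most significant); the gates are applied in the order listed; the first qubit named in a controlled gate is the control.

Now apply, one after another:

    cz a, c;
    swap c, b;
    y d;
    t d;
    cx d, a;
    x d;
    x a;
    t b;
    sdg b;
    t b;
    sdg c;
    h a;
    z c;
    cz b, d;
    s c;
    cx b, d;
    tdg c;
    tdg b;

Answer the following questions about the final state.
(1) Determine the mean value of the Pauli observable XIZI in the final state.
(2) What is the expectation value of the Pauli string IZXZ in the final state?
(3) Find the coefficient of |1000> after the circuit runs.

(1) In the final state, XIZI has expectation 1.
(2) In the final state, IZXZ has expectation 0.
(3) The final state's coefficient on |1000> equals sqrt(2)*exp(3*I*pi/4)/2.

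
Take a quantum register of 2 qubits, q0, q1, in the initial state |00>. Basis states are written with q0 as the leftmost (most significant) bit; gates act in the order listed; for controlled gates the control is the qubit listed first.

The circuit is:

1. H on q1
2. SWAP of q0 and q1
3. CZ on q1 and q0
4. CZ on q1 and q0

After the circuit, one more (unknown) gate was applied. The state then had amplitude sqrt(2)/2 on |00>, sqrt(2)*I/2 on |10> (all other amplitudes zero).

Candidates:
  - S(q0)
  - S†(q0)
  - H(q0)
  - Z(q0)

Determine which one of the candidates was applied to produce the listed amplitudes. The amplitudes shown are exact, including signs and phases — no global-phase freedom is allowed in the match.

The applied gate was S(q0). Key observation: gates 3-4 undo each other exactly, leaving only the rest of the circuit to track.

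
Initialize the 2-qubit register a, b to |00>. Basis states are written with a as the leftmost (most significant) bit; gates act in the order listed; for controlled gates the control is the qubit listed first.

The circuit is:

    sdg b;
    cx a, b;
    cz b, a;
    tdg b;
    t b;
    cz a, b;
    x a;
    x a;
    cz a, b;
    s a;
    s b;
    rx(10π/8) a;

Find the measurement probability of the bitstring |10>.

A full measurement returns |10> with probability sqrt(2)/4 + 1/2. Key observation: steps 7-8 multiply out to the identity, so the circuit reduces to the remaining gates.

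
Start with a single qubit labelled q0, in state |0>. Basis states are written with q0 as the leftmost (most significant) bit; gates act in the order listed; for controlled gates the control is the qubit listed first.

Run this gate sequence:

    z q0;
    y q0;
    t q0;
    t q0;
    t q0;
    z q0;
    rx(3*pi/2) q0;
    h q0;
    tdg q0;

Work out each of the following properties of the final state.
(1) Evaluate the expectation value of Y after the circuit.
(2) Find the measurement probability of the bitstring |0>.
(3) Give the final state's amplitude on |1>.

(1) In the final state, Y has expectation sqrt(2)/2.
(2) A full measurement returns |0> with probability 1/2.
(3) The final state's coefficient on |1> equals 1/2 - I/2.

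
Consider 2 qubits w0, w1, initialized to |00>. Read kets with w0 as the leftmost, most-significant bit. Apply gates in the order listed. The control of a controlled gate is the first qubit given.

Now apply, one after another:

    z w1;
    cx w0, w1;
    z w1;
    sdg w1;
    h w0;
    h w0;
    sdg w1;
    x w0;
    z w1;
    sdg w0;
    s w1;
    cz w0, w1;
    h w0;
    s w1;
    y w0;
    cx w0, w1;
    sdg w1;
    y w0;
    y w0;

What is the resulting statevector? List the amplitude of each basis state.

The final amplitudes are sqrt(2)/2 on |00>, 0 on |01>, 0 on |10>, -sqrt(2)*I/2 on |11>.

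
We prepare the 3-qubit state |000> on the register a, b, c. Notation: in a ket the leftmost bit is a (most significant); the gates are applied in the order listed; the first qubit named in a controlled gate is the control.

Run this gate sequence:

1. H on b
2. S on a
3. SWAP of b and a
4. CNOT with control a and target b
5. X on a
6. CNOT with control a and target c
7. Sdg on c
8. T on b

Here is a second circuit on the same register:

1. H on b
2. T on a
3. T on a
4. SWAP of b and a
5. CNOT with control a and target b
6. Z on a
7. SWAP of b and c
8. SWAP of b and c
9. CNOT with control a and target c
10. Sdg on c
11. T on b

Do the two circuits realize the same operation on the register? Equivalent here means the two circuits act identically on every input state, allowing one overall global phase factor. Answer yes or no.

No, they are not equivalent — no single phase factor reconciles the two unitaries.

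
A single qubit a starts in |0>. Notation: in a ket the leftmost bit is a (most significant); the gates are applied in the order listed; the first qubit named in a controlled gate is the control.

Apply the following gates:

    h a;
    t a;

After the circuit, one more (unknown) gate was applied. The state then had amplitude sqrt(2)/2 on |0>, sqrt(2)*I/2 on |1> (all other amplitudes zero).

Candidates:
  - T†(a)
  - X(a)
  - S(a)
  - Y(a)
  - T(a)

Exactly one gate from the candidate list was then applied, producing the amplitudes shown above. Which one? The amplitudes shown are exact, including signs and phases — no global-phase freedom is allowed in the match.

The unique candidate consistent with the amplitudes is T(a).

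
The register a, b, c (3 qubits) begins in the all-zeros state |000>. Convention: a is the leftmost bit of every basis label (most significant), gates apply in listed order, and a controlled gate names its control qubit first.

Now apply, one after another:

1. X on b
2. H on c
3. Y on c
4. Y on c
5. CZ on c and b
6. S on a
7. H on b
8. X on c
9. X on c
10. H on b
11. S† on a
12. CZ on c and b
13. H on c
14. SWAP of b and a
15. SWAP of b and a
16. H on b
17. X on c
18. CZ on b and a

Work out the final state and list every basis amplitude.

The resulting statevector has amplitude sqrt(2)/2 on |001>, -sqrt(2)/2 on |011>, and 0 on every other basis state. Key observation: the block from step 5 through step 12 cancels to the identity and can be dropped.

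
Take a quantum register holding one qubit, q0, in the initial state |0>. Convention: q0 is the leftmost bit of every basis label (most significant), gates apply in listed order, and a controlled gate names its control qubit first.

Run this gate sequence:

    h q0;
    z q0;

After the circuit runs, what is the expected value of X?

The observable X averages to -1.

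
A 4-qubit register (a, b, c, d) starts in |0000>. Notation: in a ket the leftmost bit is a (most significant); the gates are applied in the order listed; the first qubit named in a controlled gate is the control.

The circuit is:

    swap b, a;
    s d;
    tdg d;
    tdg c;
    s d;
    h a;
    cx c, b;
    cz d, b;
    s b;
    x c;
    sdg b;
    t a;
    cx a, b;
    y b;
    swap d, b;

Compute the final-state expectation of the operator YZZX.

The observable YZZX averages to sqrt(2)/2.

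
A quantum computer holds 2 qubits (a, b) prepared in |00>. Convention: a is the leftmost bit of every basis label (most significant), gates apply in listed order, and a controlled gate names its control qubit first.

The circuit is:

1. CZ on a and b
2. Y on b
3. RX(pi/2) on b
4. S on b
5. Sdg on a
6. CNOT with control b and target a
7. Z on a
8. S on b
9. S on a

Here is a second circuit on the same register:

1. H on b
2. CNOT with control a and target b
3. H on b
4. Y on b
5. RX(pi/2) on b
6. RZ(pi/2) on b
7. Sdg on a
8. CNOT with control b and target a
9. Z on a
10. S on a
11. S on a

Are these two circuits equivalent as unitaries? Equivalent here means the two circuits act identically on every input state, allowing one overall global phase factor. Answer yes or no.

No — the two circuits implement different unitaries, even allowing a global phase.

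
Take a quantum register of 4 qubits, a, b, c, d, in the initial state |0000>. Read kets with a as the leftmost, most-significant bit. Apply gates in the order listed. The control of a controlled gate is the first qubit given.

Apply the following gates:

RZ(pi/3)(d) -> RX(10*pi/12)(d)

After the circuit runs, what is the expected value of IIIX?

The expectation value of IIIX is 0.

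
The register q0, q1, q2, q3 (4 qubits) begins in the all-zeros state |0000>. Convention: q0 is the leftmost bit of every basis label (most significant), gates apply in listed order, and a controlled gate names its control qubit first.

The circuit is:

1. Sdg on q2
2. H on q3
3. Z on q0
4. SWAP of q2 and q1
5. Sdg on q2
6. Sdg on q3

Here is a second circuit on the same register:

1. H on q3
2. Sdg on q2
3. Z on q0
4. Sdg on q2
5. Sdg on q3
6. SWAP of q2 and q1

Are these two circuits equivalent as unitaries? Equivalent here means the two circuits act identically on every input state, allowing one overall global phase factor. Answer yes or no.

No, they are not equivalent — no single phase factor reconciles the two unitaries.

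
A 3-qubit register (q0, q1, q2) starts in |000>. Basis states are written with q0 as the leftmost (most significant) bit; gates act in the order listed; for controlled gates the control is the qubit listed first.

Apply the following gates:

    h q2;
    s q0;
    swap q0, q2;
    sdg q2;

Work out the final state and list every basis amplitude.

After the circuit, the state carries amplitude sqrt(2)/2 on |000>, sqrt(2)/2 on |100>, and 0 on every other basis state.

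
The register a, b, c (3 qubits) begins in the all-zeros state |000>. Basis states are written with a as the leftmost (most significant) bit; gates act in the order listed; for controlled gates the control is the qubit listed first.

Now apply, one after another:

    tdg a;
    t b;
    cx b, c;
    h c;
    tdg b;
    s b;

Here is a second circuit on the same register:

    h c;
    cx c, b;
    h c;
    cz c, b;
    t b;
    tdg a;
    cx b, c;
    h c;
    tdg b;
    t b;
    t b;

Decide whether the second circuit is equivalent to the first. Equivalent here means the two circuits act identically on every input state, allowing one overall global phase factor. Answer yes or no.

No: there is an input state on which the two circuits produce genuinely different outputs (not merely differing by a phase).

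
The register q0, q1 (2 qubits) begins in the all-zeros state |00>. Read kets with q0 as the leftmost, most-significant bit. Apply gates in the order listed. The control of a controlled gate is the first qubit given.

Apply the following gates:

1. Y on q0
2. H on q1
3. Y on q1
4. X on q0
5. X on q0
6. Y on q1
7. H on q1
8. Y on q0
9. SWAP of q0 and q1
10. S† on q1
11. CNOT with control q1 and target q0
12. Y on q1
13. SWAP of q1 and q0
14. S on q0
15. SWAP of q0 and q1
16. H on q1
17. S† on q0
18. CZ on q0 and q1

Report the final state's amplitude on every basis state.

After the circuit, the state carries amplitude -sqrt(2)/2 on |00>, sqrt(2)/2 on |01>, 0 on |10>, 0 on |11>. Key observation: steps 1-8 multiply out to the identity, so the circuit reduces to the remaining gates.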